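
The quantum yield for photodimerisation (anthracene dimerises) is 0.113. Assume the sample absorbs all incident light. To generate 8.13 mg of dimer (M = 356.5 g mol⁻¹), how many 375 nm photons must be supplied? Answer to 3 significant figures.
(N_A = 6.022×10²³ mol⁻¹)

1.22×10²⁰ photons

Product: 8.13 mg / 356.5 g mol⁻¹ = 2.281×10⁻⁵ mol.
Photons that must be absorbed: 2.281×10⁻⁵ / 0.113 = 2.019×10⁻⁴ mol.
Photon count: 2.019×10⁻⁴ × 6.022×10²³ = 1.22×10²⁰.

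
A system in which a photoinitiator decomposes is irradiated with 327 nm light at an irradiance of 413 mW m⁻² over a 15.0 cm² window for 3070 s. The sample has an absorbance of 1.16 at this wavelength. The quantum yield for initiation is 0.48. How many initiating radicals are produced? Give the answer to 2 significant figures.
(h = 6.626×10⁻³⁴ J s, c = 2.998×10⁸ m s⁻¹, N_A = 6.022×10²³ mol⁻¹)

Photon energy at 327 nm: hc/λ = (6.626×10⁻³⁴)(2.998×10⁸)/(327×10⁻⁹) = 6.075×10⁻¹⁹ J.
Energy delivered: (413 mW m⁻²)(15.0×10⁻⁴ m²)(3070 s) = 1.902 J.
Photons incident: 1.902 / 6.075×10⁻¹⁹ = 3.131×10¹⁸, i.e. 3.131×10¹⁸/6.022×10²³ = 5.199×10⁻⁶ mol.
Fraction absorbed: 1 − 10^(−1.16) = 0.9308.
Photons absorbed: 0.9308 × 5.199×10⁻⁶ = 4.839×10⁻⁶ mol.
Product: Φ × n_abs = 0.48 × 4.839×10⁻⁶ = 2.323×10⁻⁶ mol.
As a count: 2.323×10⁻⁶ × 6.022×10²³ = 1.4×10¹⁸.

1.4×10¹⁸ initiating radicals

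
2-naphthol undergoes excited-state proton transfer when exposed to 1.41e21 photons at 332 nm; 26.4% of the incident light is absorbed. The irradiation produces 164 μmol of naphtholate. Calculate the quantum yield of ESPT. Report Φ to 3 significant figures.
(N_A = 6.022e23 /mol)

Φ = 0.265

Product: 164 μmol = 1.64e-4 mol.
Moles of photons: 1.41e21 / 6.022e23 = 0.002341 mol.
Photons absorbed: 0.264 × 0.002341 = 6.180e-4 mol.
Φ = 1.64e-4 mol / 6.180e-4 mol photons = 0.265.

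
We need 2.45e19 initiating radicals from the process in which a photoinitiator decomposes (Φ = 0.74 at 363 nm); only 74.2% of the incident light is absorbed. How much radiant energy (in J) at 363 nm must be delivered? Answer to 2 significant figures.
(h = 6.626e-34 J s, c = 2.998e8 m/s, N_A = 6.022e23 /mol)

Product: 2.45e19 / 6.022e23 = 4.068e-5 mol.
Photons that must be absorbed: 4.068e-5 / 0.74 = 5.497e-5 mol.
Incident photons needed: 5.497e-5 / 0.742 = 7.408e-5 mol.
Photon energy: hc/λ = 5.472e-19 J; per mole, 3.295e5 J mol⁻¹.
Energy required: 7.408e-5 × 3.295e5 = 24 J.

24 J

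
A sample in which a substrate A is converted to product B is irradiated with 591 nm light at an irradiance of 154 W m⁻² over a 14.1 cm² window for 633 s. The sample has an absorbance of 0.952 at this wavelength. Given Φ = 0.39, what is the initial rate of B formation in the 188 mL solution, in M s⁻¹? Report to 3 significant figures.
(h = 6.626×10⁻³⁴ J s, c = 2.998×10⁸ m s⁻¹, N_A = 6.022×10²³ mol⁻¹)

1.98×10⁻⁶ M s⁻¹

Photon energy at 591 nm: hc/λ = (6.626×10⁻³⁴)(2.998×10⁸)/(591×10⁻⁹) = 3.361×10⁻¹⁹ J.
Energy delivered: (154 W m⁻²)(14.1×10⁻⁴ m²)(633 s) = 137.4 J.
Photons incident: 137.4 / 3.361×10⁻¹⁹ = 4.088×10²⁰, i.e. 4.088×10²⁰/6.022×10²³ = 6.788×10⁻⁴ mol.
Fraction absorbed: 1 − 10^(−0.952) = 0.8883.
Photons absorbed: 0.8883 × 6.788×10⁻⁴ = 6.030×10⁻⁴ mol.
Product formed: 0.39 × 6.030×10⁻⁴ = 2.352×10⁻⁴ mol.
Rate: 2.352×10⁻⁴ mol / (633 s × 0.188 L) = 1.98×10⁻⁶ M s⁻¹.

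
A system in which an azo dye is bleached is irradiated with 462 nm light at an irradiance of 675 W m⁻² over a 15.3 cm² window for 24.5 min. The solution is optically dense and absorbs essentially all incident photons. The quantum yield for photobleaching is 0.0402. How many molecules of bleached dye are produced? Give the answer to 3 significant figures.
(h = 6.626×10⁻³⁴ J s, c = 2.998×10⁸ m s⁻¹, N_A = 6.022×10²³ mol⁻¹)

Photon energy at 462 nm: hc/λ = (6.626×10⁻³⁴)(2.998×10⁸)/(462×10⁻⁹) = 4.300×10⁻¹⁹ J.
Energy delivered: (675 W m⁻²)(15.3×10⁻⁴ m²)(1470 s) = 1518 J.
Photons incident: 1518 / 4.300×10⁻¹⁹ = 3.530×10²¹, i.e. 3.530×10²¹/6.022×10²³ = 0.005862 mol.
Product: Φ × n_abs = 0.0402 × 0.005862 = 2.357×10⁻⁴ mol.
As a count: 2.357×10⁻⁴ × 6.022×10²³ = 1.42×10²⁰.

1.42×10²⁰ molecules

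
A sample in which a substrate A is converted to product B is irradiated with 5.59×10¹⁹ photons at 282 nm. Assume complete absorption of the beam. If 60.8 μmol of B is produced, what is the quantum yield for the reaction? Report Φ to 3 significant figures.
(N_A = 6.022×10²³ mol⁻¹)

Product: 60.8 μmol = 6.08×10⁻⁵ mol.
Moles of photons: 5.59×10¹⁹ / 6.022×10²³ = 9.283×10⁻⁵ mol.
Φ = 6.08×10⁻⁵ mol / 9.283×10⁻⁵ mol photons = 0.655.

Φ = 0.655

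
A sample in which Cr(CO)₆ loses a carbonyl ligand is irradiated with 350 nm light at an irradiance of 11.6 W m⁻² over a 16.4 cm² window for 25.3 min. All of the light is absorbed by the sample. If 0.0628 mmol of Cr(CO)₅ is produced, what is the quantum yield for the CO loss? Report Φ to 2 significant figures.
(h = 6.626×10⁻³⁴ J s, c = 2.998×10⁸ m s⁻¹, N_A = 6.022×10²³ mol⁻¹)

Product: 0.0628 mmol = 6.28×10⁻⁵ mol.
Photon energy at 350 nm: hc/λ = (6.626×10⁻³⁴)(2.998×10⁸)/(350×10⁻⁹) = 5.676×10⁻¹⁹ J.
Energy delivered: (11.6 W m⁻²)(16.4×10⁻⁴ m²)(1518 s) = 28.88 J.
Photons incident: 28.88 / 5.676×10⁻¹⁹ = 5.088×10¹⁹, i.e. 5.088×10¹⁹/6.022×10²³ = 8.449×10⁻⁵ mol.
Φ = 6.28×10⁻⁵ mol / 8.449×10⁻⁵ mol photons = 0.74.

Φ = 0.74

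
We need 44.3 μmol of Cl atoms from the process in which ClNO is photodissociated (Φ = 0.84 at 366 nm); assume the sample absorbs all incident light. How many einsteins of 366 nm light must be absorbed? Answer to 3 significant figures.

5.27×10⁻⁵ einstein

Product: 44.3 μmol = 4.43×10⁻⁵ mol.
Photons that must be absorbed: 4.43×10⁻⁵ / 0.84 = 5.274×10⁻⁵ mol.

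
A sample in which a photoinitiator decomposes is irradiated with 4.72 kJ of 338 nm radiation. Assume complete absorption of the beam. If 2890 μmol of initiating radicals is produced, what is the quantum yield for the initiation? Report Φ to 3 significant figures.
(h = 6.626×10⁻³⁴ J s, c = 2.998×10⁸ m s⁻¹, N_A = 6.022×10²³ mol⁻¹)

Φ = 0.217

Product: 2890 μmol = 0.00289 mol.
Photon energy at 338 nm: hc/λ = (6.626×10⁻³⁴)(2.998×10⁸)/(338×10⁻⁹) = 5.877×10⁻¹⁹ J.
Incident energy: 4.72 kJ = 4720 J.
Photons incident: 4720 / 5.877×10⁻¹⁹ = 8.031×10²¹, i.e. 8.031×10²¹/6.022×10²³ = 0.01334 mol.
Φ = 0.00289 mol / 0.01334 mol photons = 0.217.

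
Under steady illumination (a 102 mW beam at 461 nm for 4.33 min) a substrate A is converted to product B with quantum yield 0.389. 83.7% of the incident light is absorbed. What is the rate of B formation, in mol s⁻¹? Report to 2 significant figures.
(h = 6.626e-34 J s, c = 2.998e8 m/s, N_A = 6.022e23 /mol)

Photon energy at 461 nm: hc/λ = (6.626e-34)(2.998e8)/(461e-9) = 4.309e-19 J.
Energy delivered: (102 mW)(259.8 s) = 26.50 J.
Photons incident: 26.50 / 4.309e-19 = 6.150e19, i.e. 6.150e19/6.022e23 = 1.021e-4 mol.
Photons absorbed: 0.837 × 1.021e-4 = 8.546e-5 mol.
Product formed: 0.389 × 8.546e-5 = 3.324e-5 mol.
Rate: 3.324e-5 / 259.8 s = 1.3e-7 mol s⁻¹.

1.3e-7 mol s⁻¹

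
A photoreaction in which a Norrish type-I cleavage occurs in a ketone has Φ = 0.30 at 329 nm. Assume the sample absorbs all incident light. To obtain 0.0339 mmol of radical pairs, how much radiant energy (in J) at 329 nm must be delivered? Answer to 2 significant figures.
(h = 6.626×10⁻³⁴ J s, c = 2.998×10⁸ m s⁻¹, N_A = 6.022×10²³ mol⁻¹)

41 J

Product: 0.0339 mmol = 3.39×10⁻⁵ mol.
Photons that must be absorbed: 3.39×10⁻⁵ / 0.30 = 1.130×10⁻⁴ mol.
Photon energy: hc/λ = 6.038×10⁻¹⁹ J; per mole, 3.636×10⁵ J mol⁻¹.
Energy required: 1.130×10⁻⁴ × 3.636×10⁵ = 41 J.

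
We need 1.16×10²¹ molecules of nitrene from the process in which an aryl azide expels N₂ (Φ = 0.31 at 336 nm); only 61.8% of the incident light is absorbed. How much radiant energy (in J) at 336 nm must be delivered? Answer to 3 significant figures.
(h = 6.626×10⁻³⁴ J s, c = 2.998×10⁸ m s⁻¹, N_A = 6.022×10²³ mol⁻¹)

3580 J

Product: 1.16×10²¹ / 6.022×10²³ = 0.001926 mol.
Photons that must be absorbed: 0.001926 / 0.31 = 0.006213 mol.
Incident photons needed: 0.006213 / 0.618 = 0.01005 mol.
Photon energy: hc/λ = 5.912×10⁻¹⁹ J; per mole, 3.560×10⁵ J mol⁻¹.
Energy required: 0.01005 × 3.560×10⁵ = 3580 J.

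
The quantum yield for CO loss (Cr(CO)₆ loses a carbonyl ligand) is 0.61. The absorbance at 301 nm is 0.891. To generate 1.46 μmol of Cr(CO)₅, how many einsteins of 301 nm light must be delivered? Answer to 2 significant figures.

2.7×10⁻⁶ einstein

Product: 1.46 μmol = 1.46×10⁻⁶ mol.
Photons that must be absorbed: 1.46×10⁻⁶ / 0.61 = 2.393×10⁻⁶ mol.
Fraction absorbed: 1 − 10^(−0.891) = 0.8715.
Incident photons needed: 2.393×10⁻⁶ / 0.8715 = 2.746×10⁻⁶ mol.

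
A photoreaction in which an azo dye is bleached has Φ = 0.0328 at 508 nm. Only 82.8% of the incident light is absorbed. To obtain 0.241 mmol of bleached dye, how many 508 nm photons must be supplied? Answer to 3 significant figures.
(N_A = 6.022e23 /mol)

5.34e21 photons

Product: 0.241 mmol = 2.41e-4 mol.
Photons that must be absorbed: 2.41e-4 / 0.0328 = 0.007348 mol.
Incident photons needed: 0.007348 / 0.828 = 0.008874 mol.
Photon count: 0.008874 × 6.022e23 = 5.34e21.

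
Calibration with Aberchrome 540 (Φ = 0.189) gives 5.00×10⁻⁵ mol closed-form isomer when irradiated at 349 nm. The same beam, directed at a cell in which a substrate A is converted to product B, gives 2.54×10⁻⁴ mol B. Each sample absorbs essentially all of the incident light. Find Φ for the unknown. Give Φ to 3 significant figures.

Photons absorbed by the actinometer: 5.00×10⁻⁵ / 0.189 = 2.646×10⁻⁴ mol.
Φ(unknown) = 2.54×10⁻⁴ / 2.646×10⁻⁴ = 0.960.

Φ = 0.960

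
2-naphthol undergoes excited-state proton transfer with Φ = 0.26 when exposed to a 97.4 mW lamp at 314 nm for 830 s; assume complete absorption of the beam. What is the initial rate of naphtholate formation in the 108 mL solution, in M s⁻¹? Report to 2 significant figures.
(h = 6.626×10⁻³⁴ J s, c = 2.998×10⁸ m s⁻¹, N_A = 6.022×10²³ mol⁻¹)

Photon energy at 314 nm: hc/λ = (6.626×10⁻³⁴)(2.998×10⁸)/(314×10⁻⁹) = 6.326×10⁻¹⁹ J.
Energy delivered: (97.4 mW)(830 s) = 80.84 J.
Photons incident: 80.84 / 6.326×10⁻¹⁹ = 1.278×10²⁰, i.e. 1.278×10²⁰/6.022×10²³ = 2.122×10⁻⁴ mol.
Product formed: 0.26 × 2.122×10⁻⁴ = 5.517×10⁻⁵ mol.
Rate: 5.517×10⁻⁵ mol / (830 s × 0.108 L) = 6.2×10⁻⁷ M s⁻¹.

6.2×10⁻⁷ M s⁻¹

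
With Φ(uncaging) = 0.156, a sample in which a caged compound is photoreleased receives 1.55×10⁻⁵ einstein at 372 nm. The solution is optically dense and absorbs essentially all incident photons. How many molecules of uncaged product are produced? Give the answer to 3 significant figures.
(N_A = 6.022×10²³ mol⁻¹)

Product: Φ × n_abs = 0.156 × 1.55×10⁻⁵ = 2.418×10⁻⁶ mol.
As a count: 2.418×10⁻⁶ × 6.022×10²³ = 1.46×10¹⁸.

1.46×10¹⁸ molecules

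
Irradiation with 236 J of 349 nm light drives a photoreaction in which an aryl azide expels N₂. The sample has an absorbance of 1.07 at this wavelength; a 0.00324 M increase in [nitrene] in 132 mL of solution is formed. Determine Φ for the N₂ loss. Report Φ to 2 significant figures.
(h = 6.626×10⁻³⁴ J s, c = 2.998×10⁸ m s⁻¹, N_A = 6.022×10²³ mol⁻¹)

Product: (0.00324 M)(0.132 L) = 4.277×10⁻⁴ mol.
Photon energy at 349 nm: hc/λ = (6.626×10⁻³⁴)(2.998×10⁸)/(349×10⁻⁹) = 5.692×10⁻¹⁹ J.
Photons incident: 236 / 5.692×10⁻¹⁹ = 4.146×10²⁰, i.e. 4.146×10²⁰/6.022×10²³ = 6.885×10⁻⁴ mol.
Fraction absorbed: 1 − 10^(−1.07) = 0.9149.
Photons absorbed: 0.9149 × 6.885×10⁻⁴ = 6.299×10⁻⁴ mol.
Φ = 4.277×10⁻⁴ mol / 6.299×10⁻⁴ mol photons = 0.68.

Φ = 0.68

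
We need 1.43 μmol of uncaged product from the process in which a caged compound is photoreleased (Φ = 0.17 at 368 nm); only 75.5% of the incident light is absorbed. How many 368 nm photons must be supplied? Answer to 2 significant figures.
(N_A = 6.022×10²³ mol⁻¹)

6.7×10¹⁸ photons

Product: 1.43 μmol = 1.43×10⁻⁶ mol.
Photons that must be absorbed: 1.43×10⁻⁶ / 0.17 = 8.412×10⁻⁶ mol.
Incident photons needed: 8.412×10⁻⁶ / 0.755 = 1.114×10⁻⁵ mol.
Photon count: 1.114×10⁻⁵ × 6.022×10²³ = 6.7×10¹⁸.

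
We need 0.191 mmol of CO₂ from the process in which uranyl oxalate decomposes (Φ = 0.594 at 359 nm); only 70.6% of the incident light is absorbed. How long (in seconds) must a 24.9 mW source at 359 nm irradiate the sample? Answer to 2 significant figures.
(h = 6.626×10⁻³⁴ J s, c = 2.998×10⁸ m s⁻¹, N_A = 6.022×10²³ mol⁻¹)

Product: 0.191 mmol = 1.91×10⁻⁴ mol.
Photons that must be absorbed: 1.91×10⁻⁴ / 0.594 = 3.215×10⁻⁴ mol.
Incident photons needed: 3.215×10⁻⁴ / 0.706 = 4.554×10⁻⁴ mol.
Photon energy: hc/λ = 5.533×10⁻¹⁹ J; per mole, 3.332×10⁵ J mol⁻¹.
Energy required: 4.554×10⁻⁴ × 3.332×10⁵ = 151.7 J.
Time: 151.7 J / 0.0249 W = 6100 s.

t ≈ 6100 s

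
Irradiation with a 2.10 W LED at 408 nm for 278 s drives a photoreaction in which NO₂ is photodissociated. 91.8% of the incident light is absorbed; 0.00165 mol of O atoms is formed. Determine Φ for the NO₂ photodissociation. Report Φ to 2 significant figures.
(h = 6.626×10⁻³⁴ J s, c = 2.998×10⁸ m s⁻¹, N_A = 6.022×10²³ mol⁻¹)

Φ = 0.90

Photon energy at 408 nm: hc/λ = (6.626×10⁻³⁴)(2.998×10⁸)/(408×10⁻⁹) = 4.869×10⁻¹⁹ J.
Energy delivered: (2.10 W)(278 s) = 583.8 J.
Photons incident: 583.8 / 4.869×10⁻¹⁹ = 1.199×10²¹, i.e. 1.199×10²¹/6.022×10²³ = 0.001991 mol.
Photons absorbed: 0.918 × 0.001991 = 0.001828 mol.
Φ = 0.00165 mol / 0.001828 mol photons = 0.90.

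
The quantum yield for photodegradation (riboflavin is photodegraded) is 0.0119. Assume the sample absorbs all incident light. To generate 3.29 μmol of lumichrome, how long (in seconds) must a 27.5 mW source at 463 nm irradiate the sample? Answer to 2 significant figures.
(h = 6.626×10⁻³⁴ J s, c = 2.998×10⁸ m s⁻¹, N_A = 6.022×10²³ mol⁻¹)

t ≈ 2600 s

Product: 3.29 μmol = 3.29×10⁻⁶ mol.
Photons that must be absorbed: 3.29×10⁻⁶ / 0.0119 = 2.765×10⁻⁴ mol.
Photon energy: hc/λ = 4.290×10⁻¹⁹ J; per mole, 2.583×10⁵ J mol⁻¹.
Energy required: 2.765×10⁻⁴ × 2.583×10⁵ = 71.42 J.
Time: 71.42 J / 0.0275 W = 2600 s.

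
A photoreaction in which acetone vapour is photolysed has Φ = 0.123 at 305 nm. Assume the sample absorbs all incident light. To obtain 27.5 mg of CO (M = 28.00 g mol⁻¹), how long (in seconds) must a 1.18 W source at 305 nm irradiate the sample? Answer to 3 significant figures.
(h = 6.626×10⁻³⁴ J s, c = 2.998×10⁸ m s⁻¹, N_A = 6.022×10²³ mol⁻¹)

t ≈ 2650 s

Product: 27.5 mg / 28.00 g mol⁻¹ = 9.821×10⁻⁴ mol.
Photons that must be absorbed: 9.821×10⁻⁴ / 0.123 = 0.007985 mol.
Photon energy: hc/λ = 6.513×10⁻¹⁹ J; per mole, 3.922×10⁵ J mol⁻¹.
Energy required: 0.007985 × 3.922×10⁵ = 3132 J.
Time: 3132 J / 1.18 W = 2650 s.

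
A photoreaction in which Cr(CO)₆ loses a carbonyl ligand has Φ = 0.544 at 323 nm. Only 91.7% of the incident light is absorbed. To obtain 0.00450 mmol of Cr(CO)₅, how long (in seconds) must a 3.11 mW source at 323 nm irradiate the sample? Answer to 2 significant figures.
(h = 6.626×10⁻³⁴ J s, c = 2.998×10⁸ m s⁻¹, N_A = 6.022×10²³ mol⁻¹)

Product: 0.00450 mmol = 4.50×10⁻⁶ mol.
Photons that must be absorbed: 4.50×10⁻⁶ / 0.544 = 8.272×10⁻⁶ mol.
Incident photons needed: 8.272×10⁻⁶ / 0.917 = 9.021×10⁻⁶ mol.
Photon energy: hc/λ = 6.150×10⁻¹⁹ J; per mole, 3.704×10⁵ J mol⁻¹.
Energy required: 9.021×10⁻⁶ × 3.704×10⁵ = 3.341 J.
Time: 3.341 J / 0.00311 W = 1100 s.

t ≈ 1100 s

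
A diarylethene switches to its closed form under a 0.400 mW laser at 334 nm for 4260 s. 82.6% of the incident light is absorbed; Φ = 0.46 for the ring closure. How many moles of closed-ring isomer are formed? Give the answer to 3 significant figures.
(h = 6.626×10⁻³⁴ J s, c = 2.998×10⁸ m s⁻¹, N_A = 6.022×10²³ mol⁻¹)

Photon energy at 334 nm: hc/λ = (6.626×10⁻³⁴)(2.998×10⁸)/(334×10⁻⁹) = 5.948×10⁻¹⁹ J.
Energy delivered: (0.400 mW)(4260 s) = 1.704 J.
Photons incident: 1.704 / 5.948×10⁻¹⁹ = 2.865×10¹⁸, i.e. 2.865×10¹⁸/6.022×10²³ = 4.758×10⁻⁶ mol.
Photons absorbed: 0.826 × 4.758×10⁻⁶ = 3.930×10⁻⁶ mol.
Product: Φ × n_abs = 0.46 × 3.930×10⁻⁶ = 1.808×10⁻⁶ mol.

1.81×10⁻⁶ mol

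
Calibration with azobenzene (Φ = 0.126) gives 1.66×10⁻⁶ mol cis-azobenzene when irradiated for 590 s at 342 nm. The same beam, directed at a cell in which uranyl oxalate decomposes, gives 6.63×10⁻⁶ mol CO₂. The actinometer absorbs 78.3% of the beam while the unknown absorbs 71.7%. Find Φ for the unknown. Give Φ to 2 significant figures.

Φ = 0.55

Photons absorbed by the actinometer: 1.66×10⁻⁶ / 0.126 = 1.317×10⁻⁵ mol.
Incident flux: 1.317×10⁻⁵ / 0.783 = 1.682×10⁻⁵ einstein.
Absorbed by unknown: 0.717 × 1.682×10⁻⁵ = 1.206×10⁻⁵ mol.
Φ(unknown) = 6.63×10⁻⁶ / 1.206×10⁻⁵ = 0.55.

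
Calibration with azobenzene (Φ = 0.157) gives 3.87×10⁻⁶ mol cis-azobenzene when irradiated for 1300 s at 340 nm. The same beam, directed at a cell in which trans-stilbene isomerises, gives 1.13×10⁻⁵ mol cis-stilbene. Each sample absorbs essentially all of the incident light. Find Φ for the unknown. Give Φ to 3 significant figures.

Photons absorbed by the actinometer: 3.87×10⁻⁶ / 0.157 = 2.465×10⁻⁵ mol.
Φ(unknown) = 1.13×10⁻⁵ / 2.465×10⁻⁵ = 0.458.

Φ = 0.458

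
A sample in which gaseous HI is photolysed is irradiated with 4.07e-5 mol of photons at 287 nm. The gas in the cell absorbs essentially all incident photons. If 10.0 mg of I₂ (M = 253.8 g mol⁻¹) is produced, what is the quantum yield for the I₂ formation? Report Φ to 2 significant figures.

Φ = 0.97

Product: 10.0 mg / 253.8 g mol⁻¹ = 3.940e-5 mol.
Φ = 3.940e-5 mol / 4.07e-5 mol photons = 0.97.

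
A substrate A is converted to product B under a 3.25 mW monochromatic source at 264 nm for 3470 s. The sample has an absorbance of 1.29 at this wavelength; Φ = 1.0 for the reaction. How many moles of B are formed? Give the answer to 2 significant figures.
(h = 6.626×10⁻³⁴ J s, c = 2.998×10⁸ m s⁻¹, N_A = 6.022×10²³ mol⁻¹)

2.4×10⁻⁵ mol

Photon energy at 264 nm: hc/λ = (6.626×10⁻³⁴)(2.998×10⁸)/(264×10⁻⁹) = 7.525×10⁻¹⁹ J.
Energy delivered: (3.25 mW)(3470 s) = 11.28 J.
Photons incident: 11.28 / 7.525×10⁻¹⁹ = 1.499×10¹⁹, i.e. 1.499×10¹⁹/6.022×10²³ = 2.489×10⁻⁵ mol.
Fraction absorbed: 1 − 10^(−1.29) = 0.9487.
Photons absorbed: 0.9487 × 2.489×10⁻⁵ = 2.361×10⁻⁵ mol.
Product: Φ × n_abs = 1.0 × 2.361×10⁻⁵ = 2.361×10⁻⁵ mol.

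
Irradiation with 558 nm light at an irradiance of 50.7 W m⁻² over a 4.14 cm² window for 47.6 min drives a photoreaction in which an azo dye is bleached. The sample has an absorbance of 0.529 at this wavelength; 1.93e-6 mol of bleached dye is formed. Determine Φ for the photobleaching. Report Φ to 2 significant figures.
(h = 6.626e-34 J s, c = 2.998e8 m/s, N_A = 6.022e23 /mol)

Photon energy at 558 nm: hc/λ = (6.626e-34)(2.998e8)/(558e-9) = 3.560e-19 J.
Energy delivered: (50.7 W m⁻²)(4.14e-4 m²)(2856 s) = 59.95 J.
Photons incident: 59.95 / 3.560e-19 = 1.684e20, i.e. 1.684e20/6.022e23 = 2.796e-4 mol.
Fraction absorbed: 1 − 10^(−0.529) = 0.7042.
Photons absorbed: 0.7042 × 2.796e-4 = 1.969e-4 mol.
Φ = 1.93e-6 mol / 1.969e-4 mol photons = 0.0098.

Φ = 0.0098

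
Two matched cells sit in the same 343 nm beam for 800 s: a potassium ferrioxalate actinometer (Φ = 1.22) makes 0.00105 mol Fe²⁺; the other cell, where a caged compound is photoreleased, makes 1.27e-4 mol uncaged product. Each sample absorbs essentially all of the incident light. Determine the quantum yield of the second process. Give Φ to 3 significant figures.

Photons absorbed by the actinometer: 0.00105 / 1.22 = 8.607e-4 mol.
Φ(unknown) = 1.27e-4 / 8.607e-4 = 0.148.

Φ = 0.148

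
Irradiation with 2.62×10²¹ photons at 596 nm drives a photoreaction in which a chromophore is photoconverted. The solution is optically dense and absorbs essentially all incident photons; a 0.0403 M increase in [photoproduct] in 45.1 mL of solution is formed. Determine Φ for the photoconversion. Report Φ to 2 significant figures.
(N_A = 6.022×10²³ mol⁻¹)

Product: (0.0403 M)(0.0451 L) = 0.001818 mol.
Moles of photons: 2.62×10²¹ / 6.022×10²³ = 0.004351 mol.
Φ = 0.001818 mol / 0.004351 mol photons = 0.42.

Φ = 0.42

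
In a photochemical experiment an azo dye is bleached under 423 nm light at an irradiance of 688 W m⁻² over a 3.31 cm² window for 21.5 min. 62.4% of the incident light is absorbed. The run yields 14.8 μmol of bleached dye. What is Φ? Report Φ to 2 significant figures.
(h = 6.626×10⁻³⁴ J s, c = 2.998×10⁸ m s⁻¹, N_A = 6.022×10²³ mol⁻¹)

Φ = 0.023

Product: 14.8 μmol = 1.48×10⁻⁵ mol.
Photon energy at 423 nm: hc/λ = (6.626×10⁻³⁴)(2.998×10⁸)/(423×10⁻⁹) = 4.696×10⁻¹⁹ J.
Energy delivered: (688 W m⁻²)(3.31×10⁻⁴ m²)(1290 s) = 293.8 J.
Photons incident: 293.8 / 4.696×10⁻¹⁹ = 6.256×10²⁰, i.e. 6.256×10²⁰/6.022×10²³ = 0.001039 mol.
Photons absorbed: 0.624 × 0.001039 = 6.483×10⁻⁴ mol.
Φ = 1.48×10⁻⁵ mol / 6.483×10⁻⁴ mol photons = 0.023.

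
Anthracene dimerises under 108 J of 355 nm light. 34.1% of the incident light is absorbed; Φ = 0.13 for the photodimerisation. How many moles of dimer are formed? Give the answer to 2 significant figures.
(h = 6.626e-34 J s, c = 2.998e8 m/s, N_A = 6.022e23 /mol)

1.4e-5 mol

Photon energy at 355 nm: hc/λ = (6.626e-34)(2.998e8)/(355e-9) = 5.596e-19 J.
Photons incident: 108 / 5.596e-19 = 1.930e20, i.e. 1.930e20/6.022e23 = 3.205e-4 mol.
Photons absorbed: 0.341 × 3.205e-4 = 1.093e-4 mol.
Product: Φ × n_abs = 0.13 × 1.093e-4 = 1.421e-5 mol.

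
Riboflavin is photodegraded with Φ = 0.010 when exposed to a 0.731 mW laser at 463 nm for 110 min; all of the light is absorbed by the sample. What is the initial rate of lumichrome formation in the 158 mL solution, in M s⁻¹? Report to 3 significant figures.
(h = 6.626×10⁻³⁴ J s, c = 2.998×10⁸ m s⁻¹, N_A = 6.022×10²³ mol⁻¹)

1.79×10⁻¹⁰ M s⁻¹

Photon energy at 463 nm: hc/λ = (6.626×10⁻³⁴)(2.998×10⁸)/(463×10⁻⁹) = 4.290×10⁻¹⁹ J.
Energy delivered: (0.731 mW)(6600 s) = 4.825 J.
Photons incident: 4.825 / 4.290×10⁻¹⁹ = 1.125×10¹⁹, i.e. 1.125×10¹⁹/6.022×10²³ = 1.868×10⁻⁵ mol.
Product formed: 0.010 × 1.868×10⁻⁵ = 1.868×10⁻⁷ mol.
Rate: 1.868×10⁻⁷ mol / (6600 s × 0.158 L) = 1.79×10⁻¹⁰ M s⁻¹.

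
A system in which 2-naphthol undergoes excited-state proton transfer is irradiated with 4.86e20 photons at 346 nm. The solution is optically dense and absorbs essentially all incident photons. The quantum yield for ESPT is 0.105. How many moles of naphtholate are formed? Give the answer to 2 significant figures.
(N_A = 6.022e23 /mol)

Moles of photons: 4.86e20 / 6.022e23 = 8.070e-4 mol.
Product: Φ × n_abs = 0.105 × 8.070e-4 = 8.474e-5 mol.

8.5e-5 mol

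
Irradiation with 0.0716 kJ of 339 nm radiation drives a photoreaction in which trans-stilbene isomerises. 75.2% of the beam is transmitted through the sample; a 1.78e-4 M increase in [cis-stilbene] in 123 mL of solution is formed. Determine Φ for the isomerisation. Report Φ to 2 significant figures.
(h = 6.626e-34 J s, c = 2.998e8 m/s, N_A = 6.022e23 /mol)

Φ = 0.44

Product: (1.78e-4 M)(0.123 L) = 2.189e-5 mol.
Photon energy at 339 nm: hc/λ = (6.626e-34)(2.998e8)/(339e-9) = 5.860e-19 J.
Incident energy: 0.0716 kJ = 71.6 J.
Photons incident: 71.6 / 5.860e-19 = 1.222e20, i.e. 1.222e20/6.022e23 = 2.029e-4 mol.
Fraction absorbed: 1 − 75.2/100 = 0.2480.
Photons absorbed: 0.2480 × 2.029e-4 = 5.032e-5 mol.
Φ = 2.189e-5 mol / 5.032e-5 mol photons = 0.44.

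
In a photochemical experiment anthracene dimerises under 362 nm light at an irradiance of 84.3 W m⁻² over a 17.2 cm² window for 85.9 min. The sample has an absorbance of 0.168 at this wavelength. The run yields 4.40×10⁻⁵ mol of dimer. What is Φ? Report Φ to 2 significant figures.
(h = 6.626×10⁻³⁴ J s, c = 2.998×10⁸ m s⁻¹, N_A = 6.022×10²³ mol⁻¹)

Φ = 0.061

Photon energy at 362 nm: hc/λ = (6.626×10⁻³⁴)(2.998×10⁸)/(362×10⁻⁹) = 5.487×10⁻¹⁹ J.
Energy delivered: (84.3 W m⁻²)(17.2×10⁻⁴ m²)(5154 s) = 747.3 J.
Photons incident: 747.3 / 5.487×10⁻¹⁹ = 1.362×10²¹, i.e. 1.362×10²¹/6.022×10²³ = 0.002262 mol.
Fraction absorbed: 1 − 10^(−0.168) = 0.3208.
Photons absorbed: 0.3208 × 0.002262 = 7.256×10⁻⁴ mol.
Φ = 4.40×10⁻⁵ mol / 7.256×10⁻⁴ mol photons = 0.061.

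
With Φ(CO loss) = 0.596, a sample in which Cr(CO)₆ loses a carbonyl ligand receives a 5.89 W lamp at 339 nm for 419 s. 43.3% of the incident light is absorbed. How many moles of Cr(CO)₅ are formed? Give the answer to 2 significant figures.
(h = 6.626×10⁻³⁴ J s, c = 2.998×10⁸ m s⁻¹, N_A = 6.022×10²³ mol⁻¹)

Photon energy at 339 nm: hc/λ = (6.626×10⁻³⁴)(2.998×10⁸)/(339×10⁻⁹) = 5.860×10⁻¹⁹ J.
Energy delivered: (5.89 W)(419 s) = 2468 J.
Photons incident: 2468 / 5.860×10⁻¹⁹ = 4.212×10²¹, i.e. 4.212×10²¹/6.022×10²³ = 0.006994 mol.
Photons absorbed: 0.433 × 0.006994 = 0.003028 mol.
Product: Φ × n_abs = 0.596 × 0.003028 = 0.001805 mol.

0.0018 mol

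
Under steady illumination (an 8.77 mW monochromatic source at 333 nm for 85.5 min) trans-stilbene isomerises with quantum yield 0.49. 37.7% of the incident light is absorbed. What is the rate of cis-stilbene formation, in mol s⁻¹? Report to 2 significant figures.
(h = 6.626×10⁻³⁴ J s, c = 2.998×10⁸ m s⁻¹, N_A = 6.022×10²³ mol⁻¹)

Photon energy at 333 nm: hc/λ = (6.626×10⁻³⁴)(2.998×10⁸)/(333×10⁻⁹) = 5.965×10⁻¹⁹ J.
Energy delivered: (8.77 mW)(5130 s) = 44.99 J.
Photons incident: 44.99 / 5.965×10⁻¹⁹ = 7.542×10¹⁹, i.e. 7.542×10¹⁹/6.022×10²³ = 1.252×10⁻⁴ mol.
Photons absorbed: 0.377 × 1.252×10⁻⁴ = 4.720×10⁻⁵ mol.
Product formed: 0.49 × 4.720×10⁻⁵ = 2.313×10⁻⁵ mol.
Rate: 2.313×10⁻⁵ / 5130 s = 4.5×10⁻⁹ mol s⁻¹.

4.5×10⁻⁹ mol s⁻¹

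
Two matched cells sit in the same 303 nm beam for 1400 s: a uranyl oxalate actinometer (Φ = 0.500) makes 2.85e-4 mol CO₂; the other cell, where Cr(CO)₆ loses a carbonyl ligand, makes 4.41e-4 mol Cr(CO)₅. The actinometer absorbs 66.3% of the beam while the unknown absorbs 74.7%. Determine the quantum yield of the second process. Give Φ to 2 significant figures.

Φ = 0.69

Photons absorbed by the actinometer: 2.85e-4 / 0.500 = 5.700e-4 mol.
Incident flux: 5.700e-4 / 0.663 = 8.597e-4 einstein.
Absorbed by unknown: 0.747 × 8.597e-4 = 6.422e-4 mol.
Φ(unknown) = 4.41e-4 / 6.422e-4 = 0.69.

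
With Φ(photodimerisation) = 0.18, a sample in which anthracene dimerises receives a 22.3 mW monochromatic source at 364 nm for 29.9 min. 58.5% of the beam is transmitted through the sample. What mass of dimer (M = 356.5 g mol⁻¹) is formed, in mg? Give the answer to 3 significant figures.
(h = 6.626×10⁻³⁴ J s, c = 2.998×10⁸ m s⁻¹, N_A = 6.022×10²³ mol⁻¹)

Photon energy at 364 nm: hc/λ = (6.626×10⁻³⁴)(2.998×10⁸)/(364×10⁻⁹) = 5.457×10⁻¹⁹ J.
Energy delivered: (22.3 mW)(1794 s) = 40.01 J.
Photons incident: 40.01 / 5.457×10⁻¹⁹ = 7.332×10¹⁹, i.e. 7.332×10¹⁹/6.022×10²³ = 1.218×10⁻⁴ mol.
Fraction absorbed: 1 − 58.5/100 = 0.4150.
Photons absorbed: 0.4150 × 1.218×10⁻⁴ = 5.055×10⁻⁵ mol.
Product: Φ × n_abs = 0.18 × 5.055×10⁻⁵ = 9.099×10⁻⁶ mol.
Mass: 9.099×10⁻⁶ × 356.5 = 0.003244 g = 3.24 mg.

3.24 mg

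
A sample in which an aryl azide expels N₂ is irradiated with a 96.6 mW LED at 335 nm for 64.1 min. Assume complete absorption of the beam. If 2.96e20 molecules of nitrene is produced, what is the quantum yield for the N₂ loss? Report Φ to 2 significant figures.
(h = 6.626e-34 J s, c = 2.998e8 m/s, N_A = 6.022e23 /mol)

Product: 2.96e20 / 6.022e23 = 4.915e-4 mol.
Photon energy at 335 nm: hc/λ = (6.626e-34)(2.998e8)/(335e-9) = 5.930e-19 J.
Energy delivered: (96.6 mW)(3846 s) = 371.5 J.
Photons incident: 371.5 / 5.930e-19 = 6.265e20, i.e. 6.265e20/6.022e23 = 0.001040 mol.
Φ = 4.915e-4 mol / 0.001040 mol photons = 0.47.

Φ = 0.47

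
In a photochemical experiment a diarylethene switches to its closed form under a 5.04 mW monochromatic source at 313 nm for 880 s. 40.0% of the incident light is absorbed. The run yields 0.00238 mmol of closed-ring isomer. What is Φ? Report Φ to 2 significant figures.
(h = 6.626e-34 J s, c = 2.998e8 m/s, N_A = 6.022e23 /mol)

Φ = 0.51

Product: 0.00238 mmol = 2.38e-6 mol.
Photon energy at 313 nm: hc/λ = (6.626e-34)(2.998e8)/(313e-9) = 6.347e-19 J.
Energy delivered: (5.04 mW)(880 s) = 4.435 J.
Photons incident: 4.435 / 6.347e-19 = 6.988e18, i.e. 6.988e18/6.022e23 = 1.160e-5 mol.
Photons absorbed: 0.400 × 1.160e-5 = 4.640e-6 mol.
Φ = 2.38e-6 mol / 4.640e-6 mol photons = 0.51.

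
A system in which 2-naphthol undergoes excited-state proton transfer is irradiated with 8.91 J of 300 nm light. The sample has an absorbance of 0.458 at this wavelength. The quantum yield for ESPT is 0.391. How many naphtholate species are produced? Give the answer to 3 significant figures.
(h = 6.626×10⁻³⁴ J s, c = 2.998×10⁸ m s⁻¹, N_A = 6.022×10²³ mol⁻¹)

Photon energy at 300 nm: hc/λ = (6.626×10⁻³⁴)(2.998×10⁸)/(300×10⁻⁹) = 6.622×10⁻¹⁹ J.
Photons incident: 8.91 / 6.622×10⁻¹⁹ = 1.346×10¹⁹, i.e. 1.346×10¹⁹/6.022×10²³ = 2.235×10⁻⁵ mol.
Fraction absorbed: 1 − 10^(−0.458) = 0.6517.
Photons absorbed: 0.6517 × 2.235×10⁻⁵ = 1.457×10⁻⁵ mol.
Product: Φ × n_abs = 0.391 × 1.457×10⁻⁵ = 5.697×10⁻⁶ mol.
As a count: 5.697×10⁻⁶ × 6.022×10²³ = 3.43×10¹⁸.

3.43×10¹⁸ species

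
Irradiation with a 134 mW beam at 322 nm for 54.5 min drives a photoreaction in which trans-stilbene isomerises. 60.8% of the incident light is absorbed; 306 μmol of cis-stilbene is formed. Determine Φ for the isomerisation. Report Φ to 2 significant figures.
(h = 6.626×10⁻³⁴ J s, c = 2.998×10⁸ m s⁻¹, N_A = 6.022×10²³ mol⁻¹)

Φ = 0.43

Product: 306 μmol = 3.06×10⁻⁴ mol.
Photon energy at 322 nm: hc/λ = (6.626×10⁻³⁴)(2.998×10⁸)/(322×10⁻⁹) = 6.169×10⁻¹⁹ J.
Energy delivered: (134 mW)(3270 s) = 438.2 J.
Photons incident: 438.2 / 6.169×10⁻¹⁹ = 7.103×10²⁰, i.e. 7.103×10²⁰/6.022×10²³ = 0.001180 mol.
Photons absorbed: 0.608 × 0.001180 = 7.174×10⁻⁴ mol.
Φ = 3.06×10⁻⁴ mol / 7.174×10⁻⁴ mol photons = 0.43.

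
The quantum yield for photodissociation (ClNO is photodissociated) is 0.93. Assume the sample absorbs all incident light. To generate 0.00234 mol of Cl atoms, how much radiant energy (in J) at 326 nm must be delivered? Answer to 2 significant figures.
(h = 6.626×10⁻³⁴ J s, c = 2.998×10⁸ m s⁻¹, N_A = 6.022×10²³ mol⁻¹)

Photons that must be absorbed: 0.00234 / 0.93 = 0.002516 mol.
Photon energy: hc/λ = 6.093×10⁻¹⁹ J; per mole, 3.669×10⁵ J mol⁻¹.
Energy required: 0.002516 × 3.669×10⁵ = 920 J.

920 J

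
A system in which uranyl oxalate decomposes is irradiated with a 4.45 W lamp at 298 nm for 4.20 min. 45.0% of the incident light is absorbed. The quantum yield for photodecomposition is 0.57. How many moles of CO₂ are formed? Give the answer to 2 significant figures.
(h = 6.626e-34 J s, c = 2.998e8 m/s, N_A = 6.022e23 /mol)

7.2e-4 mol

Photon energy at 298 nm: hc/λ = (6.626e-34)(2.998e8)/(298e-9) = 6.666e-19 J.
Energy delivered: (4.45 W)(252 s) = 1121 J.
Photons incident: 1121 / 6.666e-19 = 1.682e21, i.e. 1.682e21/6.022e23 = 0.002793 mol.
Photons absorbed: 0.450 × 0.002793 = 0.001257 mol.
Product: Φ × n_abs = 0.57 × 0.001257 = 7.165e-4 mol.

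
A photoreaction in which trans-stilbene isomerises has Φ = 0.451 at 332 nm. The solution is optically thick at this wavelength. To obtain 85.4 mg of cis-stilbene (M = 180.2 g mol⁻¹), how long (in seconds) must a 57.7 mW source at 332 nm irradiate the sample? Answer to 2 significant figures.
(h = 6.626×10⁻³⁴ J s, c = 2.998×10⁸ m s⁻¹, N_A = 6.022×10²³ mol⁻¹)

t ≈ 6600 s

Product: 85.4 mg / 180.2 g mol⁻¹ = 4.739×10⁻⁴ mol.
Photons that must be absorbed: 4.739×10⁻⁴ / 0.451 = 0.001051 mol.
Photon energy: hc/λ = 5.983×10⁻¹⁹ J; per mole, 3.603×10⁵ J mol⁻¹.
Energy required: 0.001051 × 3.603×10⁵ = 378.7 J.
Time: 378.7 J / 0.0577 W = 6600 s.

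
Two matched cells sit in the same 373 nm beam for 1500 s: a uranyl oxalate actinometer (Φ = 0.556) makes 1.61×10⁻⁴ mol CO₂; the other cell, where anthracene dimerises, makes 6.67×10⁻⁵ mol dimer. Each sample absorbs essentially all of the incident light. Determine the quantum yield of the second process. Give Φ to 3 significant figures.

Φ = 0.230

Photons absorbed by the actinometer: 1.61×10⁻⁴ / 0.556 = 2.896×10⁻⁴ mol.
Φ(unknown) = 6.67×10⁻⁵ / 2.896×10⁻⁴ = 0.230.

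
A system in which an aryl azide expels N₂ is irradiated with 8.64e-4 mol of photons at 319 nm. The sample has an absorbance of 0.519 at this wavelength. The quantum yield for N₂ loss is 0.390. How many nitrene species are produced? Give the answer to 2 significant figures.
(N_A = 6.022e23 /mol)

Fraction absorbed: 1 − 10^(−0.519) = 0.6973.
Photons absorbed: 0.6973 × 8.64e-4 = 6.025e-4 mol.
Product: Φ × n_abs = 0.390 × 6.025e-4 = 2.350e-4 mol.
As a count: 2.350e-4 × 6.022e23 = 1.4e20.

1.4e20 species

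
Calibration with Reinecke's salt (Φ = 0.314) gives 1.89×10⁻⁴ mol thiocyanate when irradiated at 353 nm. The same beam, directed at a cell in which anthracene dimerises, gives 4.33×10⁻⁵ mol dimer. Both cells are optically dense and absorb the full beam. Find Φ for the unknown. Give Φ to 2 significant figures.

Φ = 0.072

Photons absorbed by the actinometer: 1.89×10⁻⁴ / 0.314 = 6.019×10⁻⁴ mol.
Φ(unknown) = 4.33×10⁻⁵ / 6.019×10⁻⁴ = 0.072.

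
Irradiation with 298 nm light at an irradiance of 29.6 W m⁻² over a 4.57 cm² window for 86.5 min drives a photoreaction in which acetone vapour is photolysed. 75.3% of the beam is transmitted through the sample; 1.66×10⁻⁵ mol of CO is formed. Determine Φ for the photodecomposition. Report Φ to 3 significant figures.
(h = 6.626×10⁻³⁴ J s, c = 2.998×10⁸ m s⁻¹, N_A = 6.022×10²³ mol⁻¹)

Φ = 0.384

Photon energy at 298 nm: hc/λ = (6.626×10⁻³⁴)(2.998×10⁸)/(298×10⁻⁹) = 6.666×10⁻¹⁹ J.
Energy delivered: (29.6 W m⁻²)(4.57×10⁻⁴ m²)(5190 s) = 70.21 J.
Photons incident: 70.21 / 6.666×10⁻¹⁹ = 1.053×10²⁰, i.e. 1.053×10²⁰/6.022×10²³ = 1.749×10⁻⁴ mol.
Fraction absorbed: 1 − 75.3/100 = 0.2470.
Photons absorbed: 0.2470 × 1.749×10⁻⁴ = 4.320×10⁻⁵ mol.
Φ = 1.66×10⁻⁵ mol / 4.320×10⁻⁵ mol photons = 0.384.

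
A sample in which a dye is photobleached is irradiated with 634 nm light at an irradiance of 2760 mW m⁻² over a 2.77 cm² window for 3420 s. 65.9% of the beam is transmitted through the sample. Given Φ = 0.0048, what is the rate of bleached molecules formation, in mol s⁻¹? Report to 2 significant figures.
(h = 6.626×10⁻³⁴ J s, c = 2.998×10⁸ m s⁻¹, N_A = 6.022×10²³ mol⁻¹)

Photon energy at 634 nm: hc/λ = (6.626×10⁻³⁴)(2.998×10⁸)/(634×10⁻⁹) = 3.133×10⁻¹⁹ J.
Energy delivered: (2760 mW m⁻²)(2.77×10⁻⁴ m²)(3420 s) = 2.615 J.
Photons incident: 2.615 / 3.133×10⁻¹⁹ = 8.347×10¹⁸, i.e. 8.347×10¹⁸/6.022×10²³ = 1.386×10⁻⁵ mol.
Fraction absorbed: 1 − 65.9/100 = 0.3410.
Photons absorbed: 0.3410 × 1.386×10⁻⁵ = 4.726×10⁻⁶ mol.
Product formed: 0.0048 × 4.726×10⁻⁶ = 2.268×10⁻⁸ mol.
Rate: 2.268×10⁻⁸ / 3420 s = 6.6×10⁻¹² mol s⁻¹.

6.6×10⁻¹² mol s⁻¹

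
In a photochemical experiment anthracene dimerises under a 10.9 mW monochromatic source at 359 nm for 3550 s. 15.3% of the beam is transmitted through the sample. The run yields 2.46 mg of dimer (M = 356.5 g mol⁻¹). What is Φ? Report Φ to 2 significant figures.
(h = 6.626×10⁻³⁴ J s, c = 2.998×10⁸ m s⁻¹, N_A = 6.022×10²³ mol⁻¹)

Φ = 0.070

Product: 2.46 mg / 356.5 g mol⁻¹ = 6.900×10⁻⁶ mol.
Photon energy at 359 nm: hc/λ = (6.626×10⁻³⁴)(2.998×10⁸)/(359×10⁻⁹) = 5.533×10⁻¹⁹ J.
Energy delivered: (10.9 mW)(3550 s) = 38.70 J.
Photons incident: 38.70 / 5.533×10⁻¹⁹ = 6.994×10¹⁹, i.e. 6.994×10¹⁹/6.022×10²³ = 1.161×10⁻⁴ mol.
Fraction absorbed: 1 − 15.3/100 = 0.8470.
Photons absorbed: 0.8470 × 1.161×10⁻⁴ = 9.834×10⁻⁵ mol.
Φ = 6.900×10⁻⁶ mol / 9.834×10⁻⁵ mol photons = 0.070.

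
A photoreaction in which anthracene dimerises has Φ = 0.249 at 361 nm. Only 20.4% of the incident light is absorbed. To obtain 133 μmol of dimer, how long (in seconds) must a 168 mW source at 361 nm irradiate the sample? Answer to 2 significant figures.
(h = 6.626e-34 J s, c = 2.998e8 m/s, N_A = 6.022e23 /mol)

t ≈ 5200 s

Product: 133 μmol = 1.33e-4 mol.
Photons that must be absorbed: 1.33e-4 / 0.249 = 5.341e-4 mol.
Incident photons needed: 5.341e-4 / 0.204 = 0.002618 mol.
Photon energy: hc/λ = 5.503e-19 J; per mole, 3.314e5 J mol⁻¹.
Energy required: 0.002618 × 3.314e5 = 867.6 J.
Time: 867.6 J / 0.168 W = 5200 s.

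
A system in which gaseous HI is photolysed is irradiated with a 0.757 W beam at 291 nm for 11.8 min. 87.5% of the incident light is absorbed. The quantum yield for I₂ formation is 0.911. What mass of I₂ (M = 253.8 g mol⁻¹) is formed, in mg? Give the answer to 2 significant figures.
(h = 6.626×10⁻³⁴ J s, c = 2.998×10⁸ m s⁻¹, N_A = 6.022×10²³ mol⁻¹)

260 mg

Photon energy at 291 nm: hc/λ = (6.626×10⁻³⁴)(2.998×10⁸)/(291×10⁻⁹) = 6.826×10⁻¹⁹ J.
Energy delivered: (0.757 W)(708 s) = 536.0 J.
Photons incident: 536.0 / 6.826×10⁻¹⁹ = 7.852×10²⁰, i.e. 7.852×10²⁰/6.022×10²³ = 0.001304 mol.
Photons absorbed: 0.875 × 0.001304 = 0.001141 mol.
Product: Φ × n_abs = 0.911 × 0.001141 = 0.001039 mol.
Mass: 0.001039 × 253.8 = 0.2637 g = 260 mg.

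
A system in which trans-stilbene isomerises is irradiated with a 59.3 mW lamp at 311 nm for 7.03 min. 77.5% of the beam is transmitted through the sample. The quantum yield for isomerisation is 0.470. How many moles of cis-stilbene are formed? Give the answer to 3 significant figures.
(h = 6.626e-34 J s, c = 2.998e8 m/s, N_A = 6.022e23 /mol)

Photon energy at 311 nm: hc/λ = (6.626e-34)(2.998e8)/(311e-9) = 6.387e-19 J.
Energy delivered: (59.3 mW)(421.8 s) = 25.01 J.
Photons incident: 25.01 / 6.387e-19 = 3.916e19, i.e. 3.916e19/6.022e23 = 6.503e-5 mol.
Fraction absorbed: 1 − 77.5/100 = 0.2250.
Photons absorbed: 0.2250 × 6.503e-5 = 1.463e-5 mol.
Product: Φ × n_abs = 0.470 × 1.463e-5 = 6.876e-6 mol.

6.88e-6 mol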